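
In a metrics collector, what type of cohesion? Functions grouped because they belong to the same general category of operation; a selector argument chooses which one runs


Reasoning: Grouped by category of activity, not by data or sequence
Type: Logical cohesion

Logical cohesion


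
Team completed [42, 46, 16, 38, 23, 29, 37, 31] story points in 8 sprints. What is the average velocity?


Formula: Avg velocity = Total points / Number of sprints
Points: [42, 46, 16, 38, 23, 29, 37, 31]
Sum = 42 + 46 + 16 + 38 + 23 + 29 + 37 + 31 = 262
Avg velocity = 262 / 8 = 32.75 points/sprint

32.75 points/sprint


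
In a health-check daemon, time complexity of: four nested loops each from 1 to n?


Reasoning: four levels of nesting
Complexity: O(n^4)

O(n^4)


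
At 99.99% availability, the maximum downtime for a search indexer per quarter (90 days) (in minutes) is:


Formula: allowed downtime = period * (100 - SLA) / 100
Period (quarter (90 days)) = 129600 minutes
Unavailability fraction = (100 - 99.99) / 100
Allowed downtime = 129600 * (100 - 99.99) / 100
Allowed downtime = 12.96 minutes

12.96 minutes


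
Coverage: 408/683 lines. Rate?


Coverage = covered / total * 100
Coverage = 408 / 683 * 100
Coverage = 59.74%

59.74%


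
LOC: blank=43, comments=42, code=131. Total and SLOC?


Total LOC = blank + comment + code
Total LOC = 43 + 42 + 131 = 216
SLOC (source only) = code = 131

Total LOC: 216, SLOC: 131


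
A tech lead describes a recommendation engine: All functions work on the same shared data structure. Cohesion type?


Reasoning: Functions share data
Type: Communicational cohesion

Communicational cohesion


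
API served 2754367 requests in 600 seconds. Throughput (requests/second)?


Formula: throughput = requests / seconds
throughput = 2754367 / 600
throughput = 4590.61 requests/second

4590.61 requests/second


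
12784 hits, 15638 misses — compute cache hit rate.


Formula: hit rate = hits / (hits + misses) * 100
hit rate = 12784 / (12784 + 15638) * 100
hit rate = 12784 / 28422 * 100
hit rate = 44.98%

44.98%


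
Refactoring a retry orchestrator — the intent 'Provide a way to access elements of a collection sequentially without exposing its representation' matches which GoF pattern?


This matches the Iterator pattern

Iterator


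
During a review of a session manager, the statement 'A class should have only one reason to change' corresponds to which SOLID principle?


This describes the Single Responsibility Principle (SRP)

Single Responsibility Principle (SRP)


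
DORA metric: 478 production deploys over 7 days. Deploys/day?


Formula: deployments per day = releases / days
= 478 / 7
= 68.286 deploys/day
(equivalently, 478.0 deploys/week)

68.286 deploys/day


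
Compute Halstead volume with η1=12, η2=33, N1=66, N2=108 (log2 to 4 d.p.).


Formula: V = N * log2(η), where N = N1 + N2 and η = η1 + η2
η = 12 + 33 = 45
N = 66 + 108 = 174
log2(45) ≈ 5.4919
V = 174 * 5.4919 = 955.59

955.59


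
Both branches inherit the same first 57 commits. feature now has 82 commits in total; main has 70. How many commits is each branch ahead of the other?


Common ancestor: commit #57
feature commits after divergence: 82 - 57 = 25
main commits after divergence: 70 - 57 = 13
feature is 25 commits ahead of main
main is 13 commits ahead of feature

feature ahead: 25, main ahead: 13


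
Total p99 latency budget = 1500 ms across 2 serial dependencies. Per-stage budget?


Formula: per_stage = total_budget / stages
per_stage = 1500 / 2
per_stage = 750.0 ms

750.0 ms


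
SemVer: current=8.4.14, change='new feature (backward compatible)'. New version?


Current: 8.4.14
Change category: 'new feature (backward compatible)' → minor bump
SemVer rule: minor bump → increment MINOR, reset PATCH to 0 (MAJOR unchanged)
New: 8.5.0

8.5.0


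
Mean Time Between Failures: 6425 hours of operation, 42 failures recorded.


Formula: MTBF = Total operating time / Number of failures
MTBF = 6425 / 42
MTBF = 152.98 hours

152.98 hours


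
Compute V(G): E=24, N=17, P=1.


Formula: V(G) = E - N + 2P
V(G) = 24 - 17 + 2*1
V(G) = 7 + 2
V(G) = 9

9


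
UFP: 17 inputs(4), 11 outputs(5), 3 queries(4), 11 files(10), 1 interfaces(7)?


UFP = EI*4 + EO*5 + EQ*4 + ILF*10 + EIF*7
UFP = 17*4 + 11*5 + 3*4 + 11*10 + 1*7
UFP = 68 + 55 + 12 + 110 + 7
UFP = 252

252


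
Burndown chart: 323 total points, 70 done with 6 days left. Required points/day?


Formula: Required rate = Remaining points / Days left
Remaining = 323 - 70 = 253 points
Required rate = 253 / 6 = 42.17 points/day

42.17 points/day


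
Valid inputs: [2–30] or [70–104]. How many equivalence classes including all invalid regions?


Valid ranges: [2,30] and [70,104]
Class 1: x < 2 — invalid
Class 2: 2 ≤ x ≤ 30 — valid
Class 3: 30 < x < 70 — invalid (gap between ranges)
Class 4: 70 ≤ x ≤ 104 — valid
Class 5: x > 104 — invalid
Total equivalence classes: 5

5 equivalence classes


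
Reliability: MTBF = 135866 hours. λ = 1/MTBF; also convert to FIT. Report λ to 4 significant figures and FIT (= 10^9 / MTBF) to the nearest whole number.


Formula: λ = 1 / MTBF; FIT = λ × 1e9 = 1e9 / MTBF
λ = 1 / 135866 ≈ 7.360e-06 failures/hour
FIT = 1e9 / 135866 ≈ 7360 failures per 1e9 hours (nearest whole number)

λ = 7.360e-06 /h, FIT = 7360


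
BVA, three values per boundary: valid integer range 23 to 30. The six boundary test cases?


Range: [23, 30]
Boundaries: just below min, min, min+1, max-1, max, just above max
Values: [22, 23, 24, 29, 30, 31]

[22, 23, 24, 29, 30, 31]


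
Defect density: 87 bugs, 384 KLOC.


Defect density = defects / KLOC
Defect density = 87 / 384
Defect density = 0.227 defects/KLOC

0.227 defects/KLOC


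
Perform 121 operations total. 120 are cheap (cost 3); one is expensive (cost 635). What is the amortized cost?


Formula: Amortized cost = Total cost / Operations
Total cost = (120 * 3) + (1 * 635)
Total cost = 360 + 635 = 995
Amortized = 995 / 121 = 8.2231

8.2231


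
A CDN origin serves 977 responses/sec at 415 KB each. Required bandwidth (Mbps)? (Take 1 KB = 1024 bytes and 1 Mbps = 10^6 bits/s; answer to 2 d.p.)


Formula: Mbps = payload_bytes * RPS * 8 / 1e6
Payload per request = 415 KB = 415 * 1024 = 424960 bytes
Total bytes/sec = 424960 * 977 = 415185920
Total bits/sec = 415185920 * 8 = 3321487360
Mbps = 3321487360 / 1e6 = 3321.49

3321.49 Mbps


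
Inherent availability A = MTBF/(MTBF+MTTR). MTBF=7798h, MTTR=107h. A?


Availability = MTBF / (MTBF + MTTR)
Availability = 7798 / (7798 + 107)
Availability = 7798 / 7905
Availability = 98.6464%

98.6464%


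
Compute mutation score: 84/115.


Mutation score = killed / total * 100
Mutation score = 84 / 115 * 100
Mutation score = 73.04%

73.04%


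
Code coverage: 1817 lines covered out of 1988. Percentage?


Coverage = covered / total * 100
Coverage = 1817 / 1988 * 100
Coverage = 91.4%

91.4%


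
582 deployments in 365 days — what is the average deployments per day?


Formula: deployments per day = releases / days
= 582 / 365
= 1.595 deploys/day
(equivalently, 11.16 deploys/week)

1.595 deploys/day


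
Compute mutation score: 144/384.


Mutation score = killed / total * 100
Mutation score = 144 / 384 * 100
Mutation score = 37.5%

37.5%


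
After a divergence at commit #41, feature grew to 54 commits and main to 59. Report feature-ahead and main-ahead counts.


Common ancestor: commit #41
feature commits after divergence: 54 - 41 = 13
main commits after divergence: 59 - 41 = 18
feature is 13 commits ahead of main
main is 18 commits ahead of feature

feature ahead: 13, main ahead: 18


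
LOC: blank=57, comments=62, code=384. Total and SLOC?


Total LOC = blank + comment + code
Total LOC = 57 + 62 + 384 = 503
SLOC (source only) = code = 384

Total LOC: 503, SLOC: 384


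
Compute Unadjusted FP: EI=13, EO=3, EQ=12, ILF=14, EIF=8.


UFP = EI*4 + EO*5 + EQ*4 + ILF*10 + EIF*7
UFP = 13*4 + 3*5 + 12*4 + 14*10 + 8*7
UFP = 52 + 15 + 48 + 140 + 56
UFP = 311

311


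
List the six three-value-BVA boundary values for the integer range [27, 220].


Range: [27, 220]
Boundaries: just below min, min, min+1, max-1, max, just above max
Values: [26, 27, 28, 219, 220, 221]

[26, 27, 28, 219, 220, 221]


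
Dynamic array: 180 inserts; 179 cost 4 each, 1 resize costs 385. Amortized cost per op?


Formula: Amortized cost = Total cost / Operations
Total cost = (179 * 4) + (1 * 385)
Total cost = 716 + 385 = 1101
Amortized = 1101 / 180 = 6.1167

6.1167


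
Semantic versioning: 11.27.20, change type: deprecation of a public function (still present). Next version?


Current: 11.27.20
Change category: 'deprecation of a public function (still present)' → minor bump
SemVer rule: minor bump → increment MINOR, reset PATCH to 0 (MAJOR unchanged)
New: 11.28.0

11.28.0


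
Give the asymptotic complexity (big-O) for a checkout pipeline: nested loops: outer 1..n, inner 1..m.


Reasoning: product of independent bounds
Complexity: O(n*m)

O(n*m)


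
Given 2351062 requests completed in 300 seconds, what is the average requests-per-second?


Formula: throughput = requests / seconds
throughput = 2351062 / 300
throughput = 7836.87 requests/second

7836.87 requests/second


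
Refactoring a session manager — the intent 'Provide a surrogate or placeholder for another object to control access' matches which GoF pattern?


This matches the Proxy pattern

Proxy


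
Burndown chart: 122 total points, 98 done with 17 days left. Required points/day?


Formula: Required rate = Remaining points / Days left
Remaining = 122 - 98 = 24 points
Required rate = 24 / 17 = 1.41 points/day

1.41 points/day


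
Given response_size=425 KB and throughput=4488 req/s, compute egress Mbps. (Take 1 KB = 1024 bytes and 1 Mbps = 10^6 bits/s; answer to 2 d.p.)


Formula: Mbps = payload_bytes * RPS * 8 / 1e6
Payload per request = 425 KB = 425 * 1024 = 435200 bytes
Total bytes/sec = 435200 * 4488 = 1953177600
Total bits/sec = 1953177600 * 8 = 15625420800
Mbps = 15625420800 / 1e6 = 15625.42

15625.42 Mbps


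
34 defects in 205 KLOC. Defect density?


Defect density = defects / KLOC
Defect density = 34 / 205
Defect density = 0.166 defects/KLOC

0.166 defects/KLOC


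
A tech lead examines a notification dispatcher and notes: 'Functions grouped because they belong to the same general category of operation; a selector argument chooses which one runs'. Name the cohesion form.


Reasoning: Grouped by category of activity, not by data or sequence
Type: Logical cohesion

Logical cohesion


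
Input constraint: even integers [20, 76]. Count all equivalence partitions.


Constraint: even integers in [20, 76]
Class 1: x < 20 — out-of-range invalid
Class 2: x in [20,76] but odd — wrong type invalid
Class 3: x in [20,76] and even — valid
Class 4: x > 76 — out-of-range invalid
Total equivalence classes: 4

4 equivalence classes


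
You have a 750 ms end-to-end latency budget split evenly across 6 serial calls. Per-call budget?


Formula: per_stage = total_budget / stages
per_stage = 750 / 6
per_stage = 125.0 ms

125.0 ms


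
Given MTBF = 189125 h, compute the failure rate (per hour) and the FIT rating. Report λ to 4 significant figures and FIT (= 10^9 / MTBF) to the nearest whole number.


Formula: λ = 1 / MTBF; FIT = λ × 1e9 = 1e9 / MTBF
λ = 1 / 189125 ≈ 5.288e-06 failures/hour
FIT = 1e9 / 189125 ≈ 5288 failures per 1e9 hours (nearest whole number)

λ = 5.288e-06 /h, FIT = 5288


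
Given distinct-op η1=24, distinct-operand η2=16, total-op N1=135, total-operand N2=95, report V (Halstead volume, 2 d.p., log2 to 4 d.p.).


Formula: V = N * log2(η), where N = N1 + N2 and η = η1 + η2
η = 24 + 16 = 40
N = 135 + 95 = 230
log2(40) ≈ 5.3219
V = 230 * 5.3219 = 1224.04

1224.04


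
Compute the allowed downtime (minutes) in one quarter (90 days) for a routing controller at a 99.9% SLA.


Formula: allowed downtime = period * (100 - SLA) / 100
Period (quarter (90 days)) = 129600 minutes
Unavailability fraction = (100 - 99.9) / 100
Allowed downtime = 129600 * (100 - 99.9) / 100
Allowed downtime = 129.6 minutes

129.6 minutes


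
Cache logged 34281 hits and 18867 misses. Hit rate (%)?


Formula: hit rate = hits / (hits + misses) * 100
hit rate = 34281 / (34281 + 18867) * 100
hit rate = 34281 / 53148 * 100
hit rate = 64.5%

64.5%


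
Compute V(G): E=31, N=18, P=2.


Formula: V(G) = E - N + 2P
V(G) = 31 - 18 + 2*2
V(G) = 13 + 4
V(G) = 17

17


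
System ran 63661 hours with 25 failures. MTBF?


Formula: MTBF = Total operating time / Number of failures
MTBF = 63661 / 25
MTBF = 2546.44 hours

2546.44 hours


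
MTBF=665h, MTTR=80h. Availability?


Availability = MTBF / (MTBF + MTTR)
Availability = 665 / (665 + 80)
Availability = 665 / 745
Availability = 89.2617%

89.2617%


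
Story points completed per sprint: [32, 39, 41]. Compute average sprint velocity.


Formula: Avg velocity = Total points / Number of sprints
Points: [32, 39, 41]
Sum = 32 + 39 + 41 = 112
Avg velocity = 112 / 3 = 37.33 points/sprint

37.33 points/sprint


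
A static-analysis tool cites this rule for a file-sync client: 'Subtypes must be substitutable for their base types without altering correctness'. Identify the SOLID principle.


This describes the Liskov Substitution Principle (LSP)

Liskov Substitution Principle (LSP)


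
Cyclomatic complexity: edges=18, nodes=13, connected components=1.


Formula: V(G) = E - N + 2P
V(G) = 18 - 13 + 2*1
V(G) = 5 + 2
V(G) = 7

7


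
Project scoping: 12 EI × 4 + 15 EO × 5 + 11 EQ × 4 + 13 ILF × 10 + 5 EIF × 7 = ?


UFP = EI*4 + EO*5 + EQ*4 + ILF*10 + EIF*7
UFP = 12*4 + 15*5 + 11*4 + 13*10 + 5*7
UFP = 48 + 75 + 44 + 130 + 35
UFP = 332

332


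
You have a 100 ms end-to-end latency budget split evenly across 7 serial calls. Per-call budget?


Formula: per_stage = total_budget / stages
per_stage = 100 / 7
per_stage = 14.29 ms

14.29 ms


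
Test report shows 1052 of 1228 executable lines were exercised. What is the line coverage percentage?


Coverage = covered / total * 100
Coverage = 1052 / 1228 * 100
Coverage = 85.67%

85.67%


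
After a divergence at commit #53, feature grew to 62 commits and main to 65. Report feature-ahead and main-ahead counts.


Common ancestor: commit #53
feature commits after divergence: 62 - 53 = 9
main commits after divergence: 65 - 53 = 12
feature is 9 commits ahead of main
main is 12 commits ahead of feature

feature ahead: 9, main ahead: 12


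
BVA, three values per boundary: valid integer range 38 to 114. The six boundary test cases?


Range: [38, 114]
Boundaries: just below min, min, min+1, max-1, max, just above max
Values: [37, 38, 39, 113, 114, 115]

[37, 38, 39, 113, 114, 115]


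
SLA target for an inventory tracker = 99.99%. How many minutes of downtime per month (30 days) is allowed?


Formula: allowed downtime = period * (100 - SLA) / 100
Period (month (30 days)) = 43200 minutes
Unavailability fraction = (100 - 99.99) / 100
Allowed downtime = 43200 * (100 - 99.99) / 100
Allowed downtime = 4.32 minutes

4.32 minutes


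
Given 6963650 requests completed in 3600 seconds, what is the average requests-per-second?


Formula: throughput = requests / seconds
throughput = 6963650 / 3600
throughput = 1934.35 requests/second

1934.35 requests/second


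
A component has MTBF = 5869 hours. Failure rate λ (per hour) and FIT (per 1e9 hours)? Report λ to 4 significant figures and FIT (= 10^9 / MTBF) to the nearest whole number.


Formula: λ = 1 / MTBF; FIT = λ × 1e9 = 1e9 / MTBF
λ = 1 / 5869 ≈ 1.704e-04 failures/hour
FIT = 1e9 / 5869 ≈ 170387 failures per 1e9 hours (nearest whole number)

λ = 1.704e-04 /h, FIT = 170387


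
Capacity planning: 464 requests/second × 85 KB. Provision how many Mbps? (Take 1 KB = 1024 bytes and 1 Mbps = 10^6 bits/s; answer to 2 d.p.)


Formula: Mbps = payload_bytes * RPS * 8 / 1e6
Payload per request = 85 KB = 85 * 1024 = 87040 bytes
Total bytes/sec = 87040 * 464 = 40386560
Total bits/sec = 40386560 * 8 = 323092480
Mbps = 323092480 / 1e6 = 323.09

323.09 Mbps


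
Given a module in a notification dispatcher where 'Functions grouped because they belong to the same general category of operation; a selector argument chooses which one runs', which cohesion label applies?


Reasoning: Grouped by category of activity, not by data or sequence
Type: Logical cohesion

Logical cohesion


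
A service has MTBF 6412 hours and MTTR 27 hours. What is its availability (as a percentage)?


Availability = MTBF / (MTBF + MTTR)
Availability = 6412 / (6412 + 27)
Availability = 6412 / 6439
Availability = 99.5807%

99.5807%


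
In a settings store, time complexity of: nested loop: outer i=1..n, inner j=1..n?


Reasoning: n iterations times n iterations
Complexity: O(n^2)

O(n^2)


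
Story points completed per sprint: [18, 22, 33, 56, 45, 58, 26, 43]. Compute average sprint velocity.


Formula: Avg velocity = Total points / Number of sprints
Points: [18, 22, 33, 56, 45, 58, 26, 43]
Sum = 18 + 22 + 33 + 56 + 45 + 58 + 26 + 43 = 301
Avg velocity = 301 / 8 = 37.63 points/sprint

37.63 points/sprint


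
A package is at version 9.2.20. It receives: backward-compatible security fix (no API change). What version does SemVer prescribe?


Current: 9.2.20
Change category: 'backward-compatible security fix (no API change)' → patch bump
SemVer rule: patch bump → increment PATCH (MAJOR and MINOR unchanged)
New: 9.2.21

9.2.21


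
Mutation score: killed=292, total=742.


Mutation score = killed / total * 100
Mutation score = 292 / 742 * 100
Mutation score = 39.35%

39.35%


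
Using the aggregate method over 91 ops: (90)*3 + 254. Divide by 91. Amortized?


Formula: Amortized cost = Total cost / Operations
Total cost = (90 * 3) + (1 * 254)
Total cost = 270 + 254 = 524
Amortized = 524 / 91 = 5.7582

5.7582


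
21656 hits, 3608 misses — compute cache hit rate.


Formula: hit rate = hits / (hits + misses) * 100
hit rate = 21656 / (21656 + 3608) * 100
hit rate = 21656 / 25264 * 100
hit rate = 85.72%

85.72%


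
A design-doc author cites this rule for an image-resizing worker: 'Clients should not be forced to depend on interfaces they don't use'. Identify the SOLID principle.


This describes the Interface Segregation Principle (ISP)

Interface Segregation Principle (ISP)


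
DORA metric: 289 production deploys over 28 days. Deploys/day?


Formula: deployments per day = releases / days
= 289 / 28
= 10.321 deploys/day
(equivalently, 72.25 deploys/week)

10.321 deploys/day


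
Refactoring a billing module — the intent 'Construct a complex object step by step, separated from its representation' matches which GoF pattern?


This matches the Builder pattern

Builder


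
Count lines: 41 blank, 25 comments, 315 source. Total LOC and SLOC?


Total LOC = blank + comment + code
Total LOC = 41 + 25 + 315 = 381
SLOC (source only) = code = 315

Total LOC: 381, SLOC: 315


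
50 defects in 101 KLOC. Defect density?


Defect density = defects / KLOC
Defect density = 50 / 101
Defect density = 0.495 defects/KLOC

0.495 defects/KLOC


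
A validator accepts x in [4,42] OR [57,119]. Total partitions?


Valid ranges: [4,42] and [57,119]
Class 1: x < 4 — invalid
Class 2: 4 ≤ x ≤ 42 — valid
Class 3: 42 < x < 57 — invalid (gap between ranges)
Class 4: 57 ≤ x ≤ 119 — valid
Class 5: x > 119 — invalid
Total equivalence classes: 5

5 equivalence classes


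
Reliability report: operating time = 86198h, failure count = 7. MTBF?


Formula: MTBF = Total operating time / Number of failures
MTBF = 86198 / 7
MTBF = 12314.0 hours

12314.0 hours


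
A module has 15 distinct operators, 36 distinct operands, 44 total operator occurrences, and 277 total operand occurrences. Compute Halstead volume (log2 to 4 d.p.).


Formula: V = N * log2(η), where N = N1 + N2 and η = η1 + η2
η = 15 + 36 = 51
N = 44 + 277 = 321
log2(51) ≈ 5.6724
V = 321 * 5.6724 = 1820.84

1820.84


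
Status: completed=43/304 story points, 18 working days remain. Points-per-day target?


Formula: Required rate = Remaining points / Days left
Remaining = 304 - 43 = 261 points
Required rate = 261 / 18 = 14.5 points/day

14.5 points/day


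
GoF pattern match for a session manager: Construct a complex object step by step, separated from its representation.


This matches the Builder pattern

Builder


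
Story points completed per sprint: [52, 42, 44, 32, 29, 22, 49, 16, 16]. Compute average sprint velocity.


Formula: Avg velocity = Total points / Number of sprints
Points: [52, 42, 44, 32, 29, 22, 49, 16, 16]
Sum = 52 + 42 + 44 + 32 + 29 + 22 + 49 + 16 + 16 = 302
Avg velocity = 302 / 9 = 33.56 points/sprint

33.56 points/sprint


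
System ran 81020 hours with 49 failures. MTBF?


Formula: MTBF = Total operating time / Number of failures
MTBF = 81020 / 49
MTBF = 1653.47 hours

1653.47 hours


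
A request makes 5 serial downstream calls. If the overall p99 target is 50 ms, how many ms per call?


Formula: per_stage = total_budget / stages
per_stage = 50 / 5
per_stage = 10.0 ms

10.0 ms


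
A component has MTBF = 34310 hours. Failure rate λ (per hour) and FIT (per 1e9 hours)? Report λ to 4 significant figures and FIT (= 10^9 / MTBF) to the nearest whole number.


Formula: λ = 1 / MTBF; FIT = λ × 1e9 = 1e9 / MTBF
λ = 1 / 34310 ≈ 2.915e-05 failures/hour
FIT = 1e9 / 34310 ≈ 29146 failures per 1e9 hours (nearest whole number)

λ = 2.915e-05 /h, FIT = 29146


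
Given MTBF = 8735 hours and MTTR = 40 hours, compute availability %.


Availability = MTBF / (MTBF + MTTR)
Availability = 8735 / (8735 + 40)
Availability = 8735 / 8775
Availability = 99.5442%

99.5442%


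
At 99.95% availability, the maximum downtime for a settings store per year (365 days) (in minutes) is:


Formula: allowed downtime = period * (100 - SLA) / 100
Period (year (365 days)) = 525600 minutes
Unavailability fraction = (100 - 99.95) / 100
Allowed downtime = 525600 * (100 - 99.95) / 100
Allowed downtime = 262.8 minutes

262.8 minutes


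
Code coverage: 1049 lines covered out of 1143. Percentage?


Coverage = covered / total * 100
Coverage = 1049 / 1143 * 100
Coverage = 91.78%

91.78%


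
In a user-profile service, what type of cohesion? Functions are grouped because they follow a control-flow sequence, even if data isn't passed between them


Reasoning: Grouped by order of execution within a routine, not by data flow
Type: Procedural cohesion

Procedural cohesion


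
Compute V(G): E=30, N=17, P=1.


Formula: V(G) = E - N + 2P
V(G) = 30 - 17 + 2*1
V(G) = 13 + 2
V(G) = 15

15


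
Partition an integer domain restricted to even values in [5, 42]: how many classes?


Constraint: even integers in [5, 42]
Class 1: x < 5 — out-of-range invalid
Class 2: x in [5,42] but odd — wrong type invalid
Class 3: x in [5,42] and even — valid
Class 4: x > 42 — out-of-range invalid
Total equivalence classes: 4

4 equivalence classes


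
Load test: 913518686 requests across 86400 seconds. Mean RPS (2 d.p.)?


Formula: throughput = requests / seconds
throughput = 913518686 / 86400
throughput = 10573.13 requests/second

10573.13 requests/second


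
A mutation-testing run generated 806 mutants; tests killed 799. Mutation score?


Mutation score = killed / total * 100
Mutation score = 799 / 806 * 100
Mutation score = 99.13%

99.13%


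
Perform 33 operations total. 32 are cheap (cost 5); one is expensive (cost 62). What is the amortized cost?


Formula: Amortized cost = Total cost / Operations
Total cost = (32 * 5) + (1 * 62)
Total cost = 160 + 62 = 222
Amortized = 222 / 33 = 6.7273

6.7273


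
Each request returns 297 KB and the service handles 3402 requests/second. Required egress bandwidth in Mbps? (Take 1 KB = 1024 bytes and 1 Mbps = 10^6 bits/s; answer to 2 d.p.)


Formula: Mbps = payload_bytes * RPS * 8 / 1e6
Payload per request = 297 KB = 297 * 1024 = 304128 bytes
Total bytes/sec = 304128 * 3402 = 1034643456
Total bits/sec = 1034643456 * 8 = 8277147648
Mbps = 8277147648 / 1e6 = 8277.15

8277.15 Mbps


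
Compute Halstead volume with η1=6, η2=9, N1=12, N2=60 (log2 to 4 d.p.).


Formula: V = N * log2(η), where N = N1 + N2 and η = η1 + η2
η = 6 + 9 = 15
N = 12 + 60 = 72
log2(15) ≈ 3.9069
V = 72 * 3.9069 = 281.30

281.30


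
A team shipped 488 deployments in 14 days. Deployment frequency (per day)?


Formula: deployments per day = releases / days
= 488 / 14
= 34.857 deploys/day
(equivalently, 244.0 deploys/week)

34.857 deploys/day


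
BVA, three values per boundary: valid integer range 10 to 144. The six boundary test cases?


Range: [10, 144]
Boundaries: just below min, min, min+1, max-1, max, just above max
Values: [9, 10, 11, 143, 144, 145]

[9, 10, 11, 143, 144, 145]


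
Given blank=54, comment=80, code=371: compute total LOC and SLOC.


Total LOC = blank + comment + code
Total LOC = 54 + 80 + 371 = 505
SLOC (source only) = code = 371

Total LOC: 505, SLOC: 371


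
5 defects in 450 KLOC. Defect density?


Defect density = defects / KLOC
Defect density = 5 / 450
Defect density = 0.011 defects/KLOC

0.011 defects/KLOC


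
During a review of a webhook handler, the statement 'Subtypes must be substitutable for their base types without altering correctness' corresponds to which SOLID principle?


This describes the Liskov Substitution Principle (LSP)

Liskov Substitution Principle (LSP)


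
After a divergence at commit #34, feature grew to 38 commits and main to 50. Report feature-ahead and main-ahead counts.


Common ancestor: commit #34
feature commits after divergence: 38 - 34 = 4
main commits after divergence: 50 - 34 = 16
feature is 4 commits ahead of main
main is 16 commits ahead of feature

feature ahead: 4, main ahead: 16


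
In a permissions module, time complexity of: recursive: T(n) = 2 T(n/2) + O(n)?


Reasoning: master theorem case 2 (merge-sort recurrence)
Complexity: O(n log n)

O(n log n)


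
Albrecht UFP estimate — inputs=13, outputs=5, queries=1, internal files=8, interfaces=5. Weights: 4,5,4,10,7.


UFP = EI*4 + EO*5 + EQ*4 + ILF*10 + EIF*7
UFP = 13*4 + 5*5 + 1*4 + 8*10 + 5*7
UFP = 52 + 25 + 4 + 80 + 35
UFP = 196

196


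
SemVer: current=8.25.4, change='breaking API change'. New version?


Current: 8.25.4
Change category: 'breaking API change' → major bump
SemVer rule: major bump → increment MAJOR, reset MINOR and PATCH to 0
New: 9.0.0

9.0.0


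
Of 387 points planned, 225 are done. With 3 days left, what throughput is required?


Formula: Required rate = Remaining points / Days left
Remaining = 387 - 225 = 162 points
Required rate = 162 / 3 = 54.0 points/day

54.0 points/day


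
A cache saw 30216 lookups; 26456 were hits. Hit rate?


Formula: hit rate = hits / (hits + misses) * 100
hit rate = 26456 / (26456 + 3760) * 100
hit rate = 26456 / 30216 * 100
hit rate = 87.56%

87.56%


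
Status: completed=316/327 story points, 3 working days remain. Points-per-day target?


Formula: Required rate = Remaining points / Days left
Remaining = 327 - 316 = 11 points
Required rate = 11 / 3 = 3.67 points/day

3.67 points/day


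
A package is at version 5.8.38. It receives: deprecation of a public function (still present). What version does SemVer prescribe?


Current: 5.8.38
Change category: 'deprecation of a public function (still present)' → minor bump
SemVer rule: minor bump → increment MINOR, reset PATCH to 0 (MAJOR unchanged)
New: 5.9.0

5.9.0


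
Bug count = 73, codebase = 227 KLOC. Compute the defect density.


Defect density = defects / KLOC
Defect density = 73 / 227
Defect density = 0.322 defects/KLOC

0.322 defects/KLOC


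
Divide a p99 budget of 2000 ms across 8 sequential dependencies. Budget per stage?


Formula: per_stage = total_budget / stages
per_stage = 2000 / 8
per_stage = 250.0 ms

250.0 ms


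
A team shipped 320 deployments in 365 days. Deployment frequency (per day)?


Formula: deployments per day = releases / days
= 320 / 365
= 0.877 deploys/day
(equivalently, 6.14 deploys/week)

0.877 deploys/day


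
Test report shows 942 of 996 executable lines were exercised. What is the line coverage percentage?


Coverage = covered / total * 100
Coverage = 942 / 996 * 100
Coverage = 94.58%

94.58%


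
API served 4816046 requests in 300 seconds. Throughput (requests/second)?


Formula: throughput = requests / seconds
throughput = 4816046 / 300
throughput = 16053.49 requests/second

16053.49 requests/second


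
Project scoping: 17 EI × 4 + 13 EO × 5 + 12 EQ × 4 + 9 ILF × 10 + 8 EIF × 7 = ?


UFP = EI*4 + EO*5 + EQ*4 + ILF*10 + EIF*7
UFP = 17*4 + 13*5 + 12*4 + 9*10 + 8*7
UFP = 68 + 65 + 48 + 90 + 56
UFP = 327

327


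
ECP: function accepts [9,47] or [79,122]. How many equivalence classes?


Valid ranges: [9,47] and [79,122]
Class 1: x < 9 — invalid
Class 2: 9 ≤ x ≤ 47 — valid
Class 3: 47 < x < 79 — invalid (gap between ranges)
Class 4: 79 ≤ x ≤ 122 — valid
Class 5: x > 122 — invalid
Total equivalence classes: 5

5 equivalence classes


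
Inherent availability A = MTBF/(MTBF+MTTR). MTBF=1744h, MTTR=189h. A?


Availability = MTBF / (MTBF + MTTR)
Availability = 1744 / (1744 + 189)
Availability = 1744 / 1933
Availability = 90.2225%

90.2225%


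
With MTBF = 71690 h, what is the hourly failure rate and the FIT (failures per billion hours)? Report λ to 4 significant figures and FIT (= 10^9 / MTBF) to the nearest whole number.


Formula: λ = 1 / MTBF; FIT = λ × 1e9 = 1e9 / MTBF
λ = 1 / 71690 ≈ 1.395e-05 failures/hour
FIT = 1e9 / 71690 ≈ 13949 failures per 1e9 hours (nearest whole number)

λ = 1.395e-05 /h, FIT = 13949


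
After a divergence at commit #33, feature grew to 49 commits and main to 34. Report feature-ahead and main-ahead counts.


Common ancestor: commit #33
feature commits after divergence: 49 - 33 = 16
main commits after divergence: 34 - 33 = 1
feature is 16 commits ahead of main
main is 1 commits ahead of feature

feature ahead: 16, main ahead: 1


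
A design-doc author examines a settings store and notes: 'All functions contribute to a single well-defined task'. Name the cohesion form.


Reasoning: Best: single purpose
Type: Functional cohesion

Functional cohesion


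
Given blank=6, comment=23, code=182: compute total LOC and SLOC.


Total LOC = blank + comment + code
Total LOC = 6 + 23 + 182 = 211
SLOC (source only) = code = 182

Total LOC: 211, SLOC: 182


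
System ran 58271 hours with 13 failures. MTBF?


Formula: MTBF = Total operating time / Number of failures
MTBF = 58271 / 13
MTBF = 4482.38 hours

4482.38 hours


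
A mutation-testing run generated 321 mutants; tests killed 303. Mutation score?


Mutation score = killed / total * 100
Mutation score = 303 / 321 * 100
Mutation score = 94.39%

94.39%


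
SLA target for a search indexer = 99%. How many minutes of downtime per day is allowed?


Formula: allowed downtime = period * (100 - SLA) / 100
Period (day) = 1440 minutes
Unavailability fraction = (100 - 99.0) / 100
Allowed downtime = 1440 * (100 - 99.0) / 100
Allowed downtime = 14.4 minutes

14.4 minutes


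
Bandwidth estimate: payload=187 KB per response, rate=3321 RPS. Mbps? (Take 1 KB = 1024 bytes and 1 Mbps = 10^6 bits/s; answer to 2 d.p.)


Formula: Mbps = payload_bytes * RPS * 8 / 1e6
Payload per request = 187 KB = 187 * 1024 = 191488 bytes
Total bytes/sec = 191488 * 3321 = 635931648
Total bits/sec = 635931648 * 8 = 5087453184
Mbps = 5087453184 / 1e6 = 5087.45

5087.45 Mbps


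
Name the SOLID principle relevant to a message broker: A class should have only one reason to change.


This describes the Single Responsibility Principle (SRP)

Single Responsibility Principle (SRP)


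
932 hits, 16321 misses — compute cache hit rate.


Formula: hit rate = hits / (hits + misses) * 100
hit rate = 932 / (932 + 16321) * 100
hit rate = 932 / 17253 * 100
hit rate = 5.4%

5.4%


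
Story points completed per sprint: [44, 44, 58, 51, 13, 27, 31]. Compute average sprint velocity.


Formula: Avg velocity = Total points / Number of sprints
Points: [44, 44, 58, 51, 13, 27, 31]
Sum = 44 + 44 + 58 + 51 + 13 + 27 + 31 = 268
Avg velocity = 268 / 7 = 38.29 points/sprint

38.29 points/sprint


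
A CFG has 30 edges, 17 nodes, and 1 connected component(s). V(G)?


Formula: V(G) = E - N + 2P
V(G) = 30 - 17 + 2*1
V(G) = 13 + 2
V(G) = 15

15


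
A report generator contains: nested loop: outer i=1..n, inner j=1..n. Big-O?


Reasoning: n iterations times n iterations
Complexity: O(n^2)

O(n^2)


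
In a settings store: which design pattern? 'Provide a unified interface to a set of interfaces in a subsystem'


This matches the Facade pattern

Facade


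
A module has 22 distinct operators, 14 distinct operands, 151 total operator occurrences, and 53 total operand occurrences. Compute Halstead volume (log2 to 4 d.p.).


Formula: V = N * log2(η), where N = N1 + N2 and η = η1 + η2
η = 22 + 14 = 36
N = 151 + 53 = 204
log2(36) ≈ 5.1699
V = 204 * 5.1699 = 1054.66

1054.66


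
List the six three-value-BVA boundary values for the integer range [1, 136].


Range: [1, 136]
Boundaries: just below min, min, min+1, max-1, max, just above max
Values: [0, 1, 2, 135, 136, 137]

[0, 1, 2, 135, 136, 137]


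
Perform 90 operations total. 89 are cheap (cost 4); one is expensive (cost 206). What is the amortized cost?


Formula: Amortized cost = Total cost / Operations
Total cost = (89 * 4) + (1 * 206)
Total cost = 356 + 206 = 562
Amortized = 562 / 90 = 6.2444

6.2444


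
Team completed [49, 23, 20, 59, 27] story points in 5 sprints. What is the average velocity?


Formula: Avg velocity = Total points / Number of sprints
Points: [49, 23, 20, 59, 27]
Sum = 49 + 23 + 20 + 59 + 27 = 178
Avg velocity = 178 / 5 = 35.6 points/sprint

35.6 points/sprint


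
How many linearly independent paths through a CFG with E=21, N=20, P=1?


Formula: V(G) = E - N + 2P
V(G) = 21 - 20 + 2*1
V(G) = 1 + 2
V(G) = 3

3


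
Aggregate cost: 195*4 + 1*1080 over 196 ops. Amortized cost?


Formula: Amortized cost = Total cost / Operations
Total cost = (195 * 4) + (1 * 1080)
Total cost = 780 + 1080 = 1860
Amortized = 1860 / 196 = 9.4898

9.4898


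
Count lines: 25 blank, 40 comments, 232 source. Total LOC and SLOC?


Total LOC = blank + comment + code
Total LOC = 25 + 40 + 232 = 297
SLOC (source only) = code = 232

Total LOC: 297, SLOC: 232


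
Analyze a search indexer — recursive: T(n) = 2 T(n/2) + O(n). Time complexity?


Reasoning: master theorem case 2 (merge-sort recurrence)
Complexity: O(n log n)

O(n log n)


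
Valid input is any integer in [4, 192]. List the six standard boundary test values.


Range: [4, 192]
Boundaries: just below min, min, min+1, max-1, max, just above max
Values: [3, 4, 5, 191, 192, 193]

[3, 4, 5, 191, 192, 193]


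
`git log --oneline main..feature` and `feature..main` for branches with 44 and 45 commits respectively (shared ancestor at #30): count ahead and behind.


Common ancestor: commit #30
feature commits after divergence: 44 - 30 = 14
main commits after divergence: 45 - 30 = 15
feature is 14 commits ahead of main
main is 15 commits ahead of feature

feature ahead: 14, main ahead: 15


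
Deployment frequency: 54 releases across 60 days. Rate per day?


Formula: deployments per day = releases / days
= 54 / 60
= 0.9 deploys/day
(equivalently, 6.3 deploys/week)

0.9 deploys/day


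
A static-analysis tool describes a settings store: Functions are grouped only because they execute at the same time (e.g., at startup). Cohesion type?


Reasoning: Related by timing only
Type: Temporal cohesion

Temporal cohesion


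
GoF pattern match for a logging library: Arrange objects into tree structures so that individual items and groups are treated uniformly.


This matches the Composite pattern

Composite


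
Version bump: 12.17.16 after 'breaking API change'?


Current: 12.17.16
Change category: 'breaking API change' → major bump
SemVer rule: major bump → increment MAJOR, reset MINOR and PATCH to 0
New: 13.0.0

13.0.0


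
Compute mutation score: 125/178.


Mutation score = killed / total * 100
Mutation score = 125 / 178 * 100
Mutation score = 70.22%

70.22%


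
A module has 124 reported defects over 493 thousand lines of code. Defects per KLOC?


Defect density = defects / KLOC
Defect density = 124 / 493
Defect density = 0.252 defects/KLOC

0.252 defects/KLOC


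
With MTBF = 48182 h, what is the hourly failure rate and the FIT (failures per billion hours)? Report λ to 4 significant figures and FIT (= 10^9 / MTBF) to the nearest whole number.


Formula: λ = 1 / MTBF; FIT = λ × 1e9 = 1e9 / MTBF
λ = 1 / 48182 ≈ 2.075e-05 failures/hour
FIT = 1e9 / 48182 ≈ 20755 failures per 1e9 hours (nearest whole number)

λ = 2.075e-05 /h, FIT = 20755


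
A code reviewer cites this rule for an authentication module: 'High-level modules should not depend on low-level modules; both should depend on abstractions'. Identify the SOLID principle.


This describes the Dependency Inversion Principle (DIP)

Dependency Inversion Principle (DIP)


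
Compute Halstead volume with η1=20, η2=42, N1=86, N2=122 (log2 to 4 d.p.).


Formula: V = N * log2(η), where N = N1 + N2 and η = η1 + η2
η = 20 + 42 = 62
N = 86 + 122 = 208
log2(62) ≈ 5.9542
V = 208 * 5.9542 = 1238.47

1238.47


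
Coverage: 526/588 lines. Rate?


Coverage = covered / total * 100
Coverage = 526 / 588 * 100
Coverage = 89.46%

89.46%


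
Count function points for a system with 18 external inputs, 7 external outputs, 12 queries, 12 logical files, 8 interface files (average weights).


UFP = EI*4 + EO*5 + EQ*4 + ILF*10 + EIF*7
UFP = 18*4 + 7*5 + 12*4 + 12*10 + 8*7
UFP = 72 + 35 + 48 + 120 + 56
UFP = 331

331


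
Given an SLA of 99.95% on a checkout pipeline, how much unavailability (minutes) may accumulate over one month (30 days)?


Formula: allowed downtime = period * (100 - SLA) / 100
Period (month (30 days)) = 43200 minutes
Unavailability fraction = (100 - 99.95) / 100
Allowed downtime = 43200 * (100 - 99.95) / 100
Allowed downtime = 21.6 minutes

21.6 minutes


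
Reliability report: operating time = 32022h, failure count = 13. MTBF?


Formula: MTBF = Total operating time / Number of failures
MTBF = 32022 / 13
MTBF = 2463.23 hours

2463.23 hours


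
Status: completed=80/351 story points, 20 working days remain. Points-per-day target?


Formula: Required rate = Remaining points / Days left
Remaining = 351 - 80 = 271 points
Required rate = 271 / 20 = 13.55 points/day

13.55 points/day


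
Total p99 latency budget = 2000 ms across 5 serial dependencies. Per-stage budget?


Formula: per_stage = total_budget / stages
per_stage = 2000 / 5
per_stage = 400.0 ms

400.0 ms


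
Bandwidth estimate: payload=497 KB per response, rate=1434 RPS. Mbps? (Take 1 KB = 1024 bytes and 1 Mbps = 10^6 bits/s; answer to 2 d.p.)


Formula: Mbps = payload_bytes * RPS * 8 / 1e6
Payload per request = 497 KB = 497 * 1024 = 508928 bytes
Total bytes/sec = 508928 * 1434 = 729802752
Total bits/sec = 729802752 * 8 = 5838422016
Mbps = 5838422016 / 1e6 = 5838.42

5838.42 Mbps


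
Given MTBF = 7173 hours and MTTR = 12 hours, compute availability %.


Availability = MTBF / (MTBF + MTTR)
Availability = 7173 / (7173 + 12)
Availability = 7173 / 7185
Availability = 99.833%

99.833%
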